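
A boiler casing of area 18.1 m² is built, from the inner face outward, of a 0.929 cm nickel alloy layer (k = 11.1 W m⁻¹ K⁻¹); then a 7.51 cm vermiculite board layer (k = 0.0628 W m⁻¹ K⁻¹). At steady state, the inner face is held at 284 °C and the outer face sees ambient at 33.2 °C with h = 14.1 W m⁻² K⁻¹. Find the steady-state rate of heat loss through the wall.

Q = 3580 W

Series thermal resistances, inner to outer:
  R_nickel alloy = L/(kA) = 0.00929/(11.1·18.1) = 4.624×10^-5 K/W
  R_vermiculite board = L/(kA) = 0.0751/(0.0628·18.1) = 0.06607 K/W
  R_conv,out = 1/(hA) = 1/(14.1·18.1) = 0.003918 K/W
ΣR = 4.624×10^-5 + 0.06607 + 0.003918 = 0.07003 K/W
Q = ΔT/ΣR = (284 °C − 33.2 °C)/0.07003 = 3580 W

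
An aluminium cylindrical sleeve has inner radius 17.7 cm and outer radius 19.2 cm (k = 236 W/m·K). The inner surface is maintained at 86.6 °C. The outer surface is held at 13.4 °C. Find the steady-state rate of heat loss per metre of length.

Q' = 2πk·ΔT/ln(r₂/r₁) = 2π × 236 × 73.2 / ln(0.192/0.177) = 1.33×10^6 W/m

Q' = 1330 kW/m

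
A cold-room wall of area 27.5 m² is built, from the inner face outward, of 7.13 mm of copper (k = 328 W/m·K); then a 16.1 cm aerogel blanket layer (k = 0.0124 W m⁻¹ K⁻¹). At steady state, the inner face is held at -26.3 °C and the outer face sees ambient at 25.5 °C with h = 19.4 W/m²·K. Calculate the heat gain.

Resistance network (inner→outer):
  R_copper = L/(kA) = 0.00713/(328·27.5) = 7.905×10^-7 K/W
  R_aerogel blanket = L/(kA) = 0.161/(0.0124·27.5) = 0.4721 K/W
  R_conv,out = 1/(hA) = 1/(19.4·27.5) = 0.001874 K/W
ΣR = 7.905×10^-7 + 0.4721 + 0.001874 = 0.4740 K/W
Q = ΔT/ΣR = (-26.3 °C − 25.5 °C)/0.4740 = -109 W
(Negative Q ⇒ heat flows inward; heat gain = 109 W.)

Q = 109 W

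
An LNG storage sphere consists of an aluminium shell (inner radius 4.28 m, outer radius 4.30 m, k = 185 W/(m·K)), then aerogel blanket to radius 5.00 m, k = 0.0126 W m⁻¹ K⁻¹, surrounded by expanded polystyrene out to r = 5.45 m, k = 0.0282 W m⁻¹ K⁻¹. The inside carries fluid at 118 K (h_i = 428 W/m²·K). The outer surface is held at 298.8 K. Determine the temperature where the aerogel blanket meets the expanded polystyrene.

Series thermal resistances, inner to outer:
  R_conv,in = 1/(4πr²h) = 1/(4π·4.28²·428) = 1.015×10^-5 K/W
  R_aluminium = (1/4.28 − 1/4.30)/(4πk) = 0.001087/(4π·185) = 4.675×10^-7 K/W
  R_aerogel blanket = (1/4.30 − 1/5.00)/(4πk) = 0.03256/(4π·0.0126) = 0.2056 K/W
  R_expanded polystyrene = (1/5.00 − 1/5.45)/(4πk) = 0.01651/(4π·0.0282) = 0.04660 K/W
ΣR = 1.015×10^-5 + 4.675×10^-7 + 0.2056 + 0.04660 = 0.2522 K/W
Q = ΔT/ΣR = (118 K − 298.8 K)/0.2522 = -716.9 W
From the inner boundary to the aerogel blanket/expanded polystyrene interface, ΣR_partial = 0.2056 K/W.
T_interface = T_in − Q·ΣR_partial = 118 K − (-716.9)(0.2056) = 265.4 K

T = 265.4 K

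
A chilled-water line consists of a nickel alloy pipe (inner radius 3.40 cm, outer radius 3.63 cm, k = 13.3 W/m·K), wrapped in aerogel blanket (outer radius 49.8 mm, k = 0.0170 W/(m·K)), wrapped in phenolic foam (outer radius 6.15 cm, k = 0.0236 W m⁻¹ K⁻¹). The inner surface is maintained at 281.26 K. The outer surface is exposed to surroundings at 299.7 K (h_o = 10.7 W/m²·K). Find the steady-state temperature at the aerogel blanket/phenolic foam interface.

T = 293.1 K

Series thermal resistances, inner to outer:
  R'_nickel alloy = ln(0.0363/0.0340)/(2πk) = 0.06546/(2π·13.3) = 7.833×10^-4 m·K/W
  R'_aerogel blanket = ln(0.0498/0.0363)/(2πk) = 0.3162/(2π·0.0170) = 2.960 m·K/W
  R'_phenolic foam = ln(0.0615/0.0498)/(2πk) = 0.2110/(2π·0.0236) = 1.423 m·K/W
  R'_conv,out = 1/(2πr h) = 1/(2π·0.0615·10.7) = 0.2419 m·K/W
ΣR = 7.833×10^-4 + 2.960 + 1.423 + 0.2419 = 4.626 m·K/W
Q' = ΔT/ΣR = (281.26 K − 299.7 K)/4.626 = -3.986 W/m
From the inner boundary to the aerogel blanket/phenolic foam interface, ΣR_partial = 2.961 m·K/W.
T_interface = T_in − Q'·ΣR_partial = 281.26 K − (-3.986)(2.961) = 293.1 K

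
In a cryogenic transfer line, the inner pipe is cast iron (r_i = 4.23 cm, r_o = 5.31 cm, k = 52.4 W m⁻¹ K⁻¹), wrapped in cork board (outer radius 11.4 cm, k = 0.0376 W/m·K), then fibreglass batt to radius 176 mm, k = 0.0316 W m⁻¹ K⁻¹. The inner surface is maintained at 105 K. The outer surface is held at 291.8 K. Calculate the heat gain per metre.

Treat each layer as a resistance in series:
  R'_cast iron = ln(0.0531/0.0423)/(2πk) = 0.2274/(2π·52.4) = 6.907×10^-4 m·K/W
  R'_cork board = ln(0.114/0.0531)/(2πk) = 0.7640/(2π·0.0376) = 3.234 m·K/W
  R'_fibreglass batt = ln(0.176/0.114)/(2πk) = 0.4343/(2π·0.0316) = 2.187 m·K/W
ΣR = 6.907×10^-4 + 3.234 + 2.187 = 5.422 m·K/W
Q' = ΔT/ΣR = (105 K − 291.8 K)/5.422 = -34.5 W/m
(Negative Q' ⇒ heat flows inward; heat gain = 34.5 W/m.)

Q' = 34.5 W/m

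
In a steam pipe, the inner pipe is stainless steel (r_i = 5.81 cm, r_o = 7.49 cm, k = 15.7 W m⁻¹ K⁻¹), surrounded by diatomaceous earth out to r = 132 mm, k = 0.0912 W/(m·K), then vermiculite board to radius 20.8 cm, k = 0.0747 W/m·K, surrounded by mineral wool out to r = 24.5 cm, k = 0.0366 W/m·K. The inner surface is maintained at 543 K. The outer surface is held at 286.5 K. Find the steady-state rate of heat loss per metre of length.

Series thermal resistances, inner to outer:
  R'_stainless steel = ln(0.0749/0.0581)/(2πk) = 0.2540/(2π·15.7) = 0.002575 m·K/W
  R'_diatomaceous earth = ln(0.132/0.0749)/(2πk) = 0.5666/(2π·0.0912) = 0.9889 m·K/W
  R'_vermiculite board = ln(0.208/0.132)/(2πk) = 0.4547/(2π·0.0747) = 0.9689 m·K/W
  R'_mineral wool = ln(0.245/0.208)/(2πk) = 0.1637/(2π·0.0366) = 0.7119 m·K/W
ΣR = 0.002575 + 0.9889 + 0.9689 + 0.7119 = 2.672 m·K/W
Q' = ΔT/ΣR = (543 K − 286.5 K)/2.672 = 96.0 W/m

Q' = 96.0 W/m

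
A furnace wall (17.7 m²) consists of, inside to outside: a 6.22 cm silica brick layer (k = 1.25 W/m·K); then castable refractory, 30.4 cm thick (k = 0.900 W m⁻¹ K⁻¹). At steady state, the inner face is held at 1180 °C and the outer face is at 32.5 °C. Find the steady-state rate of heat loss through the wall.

Treat each layer as a resistance in series:
  R_silica brick = L/(kA) = 0.0622/(1.25·17.7) = 0.002811 K/W
  R_castable refractory = L/(kA) = 0.304/(0.900·17.7) = 0.01908 K/W
ΣR = 0.002811 + 0.01908 = 0.02189 K/W
Q = ΔT/ΣR = (1180 °C − 32.5 °C)/0.02189 = 52400 W

Q = 52400 W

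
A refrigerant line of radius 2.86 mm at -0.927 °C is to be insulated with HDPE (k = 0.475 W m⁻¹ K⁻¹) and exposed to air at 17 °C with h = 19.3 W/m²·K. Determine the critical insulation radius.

For a cylinder, r_cr = k_ins/h = 0.475/19.3 = 0.0246 m = 2.46 cm

r_cr = 2.46 cm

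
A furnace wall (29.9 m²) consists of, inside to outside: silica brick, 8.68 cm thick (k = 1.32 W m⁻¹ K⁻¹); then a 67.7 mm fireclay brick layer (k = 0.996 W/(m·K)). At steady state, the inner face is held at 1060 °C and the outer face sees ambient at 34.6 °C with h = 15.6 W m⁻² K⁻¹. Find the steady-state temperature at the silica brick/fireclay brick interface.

Series thermal resistances, inner to outer:
  R_silica brick = L/(kA) = 0.0868/(1.32·29.9) = 0.002199 K/W
  R_fireclay brick = L/(kA) = 0.0677/(0.996·29.9) = 0.002273 K/W
  R_conv,out = 1/(hA) = 1/(15.6·29.9) = 0.002144 K/W
ΣR = 0.002199 + 0.002273 + 0.002144 = 0.006616 K/W
Q = ΔT/ΣR = (1060 °C − 34.6 °C)/0.006616 = 1.550×10^5 W
From the inner boundary to the silica brick/fireclay brick interface, ΣR_partial = 0.002199 K/W.
T_interface = T_in − Q·ΣR_partial = 1060 °C − (1.550×10^5)(0.002199) = 719 °C

T = 719 °C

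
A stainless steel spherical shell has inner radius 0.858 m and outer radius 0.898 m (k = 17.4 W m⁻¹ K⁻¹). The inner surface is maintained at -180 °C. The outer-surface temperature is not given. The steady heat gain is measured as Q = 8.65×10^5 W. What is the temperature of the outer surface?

Sum the resistances:
  R_stainless steel = (1/0.858 − 1/0.898)/(4πk) = 0.05192/(4π·17.4) = 2.374×10^-4 K/W
ΣR = 2.374×10^-4 K/W
ΔT = Q·ΣR = 8.65×10^5 × 2.374×10^-4 = 205.4 K
Heat flows inward, so T_out = T_in + ΔT = -180 + 205.4 = 25.4 °C

T_out = 25.4 °C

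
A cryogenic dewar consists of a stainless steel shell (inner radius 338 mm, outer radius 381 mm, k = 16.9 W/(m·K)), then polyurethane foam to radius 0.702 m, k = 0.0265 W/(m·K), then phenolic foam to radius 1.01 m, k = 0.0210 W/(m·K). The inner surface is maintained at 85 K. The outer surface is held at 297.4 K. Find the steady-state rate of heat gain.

Resistance network (inner→outer):
  R_stainless steel = (1/0.338 − 1/0.381)/(4πk) = 0.3339/(4π·16.9) = 0.001572 K/W
  R_polyurethane foam = (1/0.381 − 1/0.702)/(4πk) = 1.200/(4π·0.0265) = 3.604 K/W
  R_phenolic foam = (1/0.702 − 1/1.01)/(4πk) = 0.4344/(4π·0.0210) = 1.646 K/W
ΣR = 0.001572 + 3.604 + 1.646 = 5.252 K/W
Q = ΔT/ΣR = (85 K − 297.4 K)/5.252 = -40.4 W
(Negative Q ⇒ heat flows inward; heat gain = 40.4 W.)

Q = 40.4 W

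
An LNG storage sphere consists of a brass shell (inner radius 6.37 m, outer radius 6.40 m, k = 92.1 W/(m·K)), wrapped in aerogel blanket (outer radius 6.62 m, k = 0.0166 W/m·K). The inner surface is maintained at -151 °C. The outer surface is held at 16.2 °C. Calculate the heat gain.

Series thermal resistances, inner to outer:
  R_brass = (1/6.37 − 1/6.40)/(4πk) = 7.359×10^-4/(4π·92.1) = 6.358×10^-7 K/W
  R_aerogel blanket = (1/6.40 − 1/6.62)/(4πk) = 0.005193/(4π·0.0166) = 0.02489 K/W
ΣR = 6.358×10^-7 + 0.02489 = 0.02489 K/W
Q = ΔT/ΣR = (-151 °C − 16.2 °C)/0.02489 = -6720 W
(Negative Q ⇒ heat flows inward; heat gain = 6720 W.)

Q = 6.72 kW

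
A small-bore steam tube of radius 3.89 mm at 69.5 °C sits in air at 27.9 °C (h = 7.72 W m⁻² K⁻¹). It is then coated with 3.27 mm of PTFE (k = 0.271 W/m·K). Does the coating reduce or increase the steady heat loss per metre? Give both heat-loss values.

increases: 7.85 → 12.8 W/m

Critical radius for a cylinder: r_cr = k/h = 0.0351 m = 3.51 cm.
Outer radius after coating: r₂ = 0.00389 + 0.00327 = 0.00716 m.
Since r₁ < r_cr and r₂ ≤ r_cr, the coating moves toward the maximum at r_cr — heat loss rises.
Bare: R = 1/(2πr₁h) = 5.300 m·K/W; Q = 41.6/5.300 = 7.85 W/m.
Coated: R = R_cond + R_conv = 3.238 m·K/W; Q = 41.6/3.238 = 12.8 W/m.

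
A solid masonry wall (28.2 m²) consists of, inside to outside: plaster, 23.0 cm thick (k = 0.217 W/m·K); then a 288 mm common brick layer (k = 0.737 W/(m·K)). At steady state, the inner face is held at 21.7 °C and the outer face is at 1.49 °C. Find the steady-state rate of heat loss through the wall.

Treat each layer as a resistance in series:
  R_plaster = L/(kA) = 0.230/(0.217·28.2) = 0.03759 K/W
  R_common brick = L/(kA) = 0.288/(0.737·28.2) = 0.01386 K/W
ΣR = 0.03759 + 0.01386 = 0.05145 K/W
Q = ΔT/ΣR = (21.7 °C − 1.49 °C)/0.05145 = 393 W

Q = 393 W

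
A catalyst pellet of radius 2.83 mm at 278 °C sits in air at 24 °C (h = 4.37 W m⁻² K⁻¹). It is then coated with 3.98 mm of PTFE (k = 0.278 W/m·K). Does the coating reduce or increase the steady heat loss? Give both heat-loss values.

Critical radius for a sphere: r_cr = 2k/h = 0.127 m = 12.7 cm.
Outer radius after coating: r₂ = 0.00283 + 0.00398 = 0.00681 m.
Since r₁ < r_cr and r₂ ≤ r_cr, the coating moves toward the maximum at r_cr — heat loss rises.
Bare: R = 1/(4πr₁²h) = 2274 K/W; Q = 254/2274 = 0.112 W.
Coated: R = R_cond + R_conv = 451.8 K/W; Q = 254/451.8 = 0.562 W.

increases: 0.112 → 0.562 W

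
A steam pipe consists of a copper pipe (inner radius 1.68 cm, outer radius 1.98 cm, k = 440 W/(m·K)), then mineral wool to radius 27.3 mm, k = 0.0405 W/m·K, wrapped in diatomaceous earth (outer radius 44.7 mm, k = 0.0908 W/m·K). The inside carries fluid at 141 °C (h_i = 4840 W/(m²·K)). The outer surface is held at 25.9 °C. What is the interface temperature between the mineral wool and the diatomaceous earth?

T = 72.6 °C

Resistance network (inner→outer):
  R'_conv,in = 1/(2πr h) = 1/(2π·0.0168·4840) = 0.001957 m·K/W
  R'_copper = ln(0.0198/0.0168)/(2πk) = 0.1643/(2π·440) = 5.943×10^-5 m·K/W
  R'_mineral wool = ln(0.0273/0.0198)/(2πk) = 0.3212/(2π·0.0405) = 1.262 m·K/W
  R'_diatomaceous earth = ln(0.0447/0.0273)/(2πk) = 0.4931/(2π·0.0908) = 0.8643 m·K/W
ΣR = 0.001957 + 5.943×10^-5 + 1.262 + 0.8643 = 2.128 m·K/W
Q' = ΔT/ΣR = (141 °C − 25.9 °C)/2.128 = 54.09 W/m
From the inner boundary to the mineral wool/diatomaceous earth interface, ΣR_partial = 1.264 m·K/W.
T_interface = T_in − Q'·ΣR_partial = 141 °C − (54.09)(1.264) = 72.6 °C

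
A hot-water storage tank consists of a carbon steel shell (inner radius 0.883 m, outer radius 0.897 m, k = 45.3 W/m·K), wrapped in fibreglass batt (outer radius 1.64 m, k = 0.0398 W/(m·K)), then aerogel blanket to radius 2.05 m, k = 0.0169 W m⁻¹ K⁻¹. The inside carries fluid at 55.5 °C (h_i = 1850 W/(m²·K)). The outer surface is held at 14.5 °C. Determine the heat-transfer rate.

Treat each layer as a resistance in series:
  R_conv,in = 1/(4πr²h) = 1/(4π·0.883²·1850) = 5.517×10^-5 K/W
  R_carbon steel = (1/0.883 − 1/0.897)/(4πk) = 0.01768/(4π·45.3) = 3.105×10^-5 K/W
  R_fibreglass batt = (1/0.897 − 1/1.64)/(4πk) = 0.5051/(4π·0.0398) = 1.010 K/W
  R_aerogel blanket = (1/1.64 − 1/2.05)/(4πk) = 0.1220/(4π·0.0169) = 0.5742 K/W
ΣR = 5.517×10^-5 + 3.105×10^-5 + 1.010 + 0.5742 = 1.584 K/W
Q = ΔT/ΣR = (55.5 °C − 14.5 °C)/1.584 = 25.9 W

Q = 25.9 W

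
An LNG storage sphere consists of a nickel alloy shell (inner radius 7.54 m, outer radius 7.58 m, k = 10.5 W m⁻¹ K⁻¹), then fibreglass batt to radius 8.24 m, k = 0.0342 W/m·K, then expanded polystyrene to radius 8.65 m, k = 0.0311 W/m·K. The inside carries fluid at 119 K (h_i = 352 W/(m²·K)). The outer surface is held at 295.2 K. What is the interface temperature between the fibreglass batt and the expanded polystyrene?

T = 229.2 K

Resistance network (inner→outer):
  R_conv,in = 1/(4πr²h) = 1/(4π·7.54²·352) = 3.977×10^-6 K/W
  R_nickel alloy = (1/7.54 − 1/7.58)/(4πk) = 6.999×10^-4/(4π·10.5) = 5.304×10^-6 K/W
  R_fibreglass batt = (1/7.58 − 1/8.24)/(4πk) = 0.01057/(4π·0.0342) = 0.02459 K/W
  R_expanded polystyrene = (1/8.24 − 1/8.65)/(4πk) = 0.005752/(4π·0.0311) = 0.01472 K/W
ΣR = 3.977×10^-6 + 5.304×10^-6 + 0.02459 + 0.01472 = 0.03932 K/W
Q = ΔT/ΣR = (119 K − 295.2 K)/0.03932 = -4481 W
From the inner boundary to the fibreglass batt/expanded polystyrene interface, ΣR_partial = 0.02460 K/W.
T_interface = T_in − Q·ΣR_partial = 119 K − (-4481)(0.02460) = 229.2 K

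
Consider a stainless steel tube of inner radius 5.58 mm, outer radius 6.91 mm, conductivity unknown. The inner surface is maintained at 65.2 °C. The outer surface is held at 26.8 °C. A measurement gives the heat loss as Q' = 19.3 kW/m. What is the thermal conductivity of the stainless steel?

ΣR = ΔT/Q' = |65.2 − 26.8|/19300 = 0.001990 m·K/W
ln(r₂/r₁)/(2πk) = 0.001990 ⇒ k = 0.2138/(2π·0.001990) = 17.1 W/m·K

k = 17.1 W/m·K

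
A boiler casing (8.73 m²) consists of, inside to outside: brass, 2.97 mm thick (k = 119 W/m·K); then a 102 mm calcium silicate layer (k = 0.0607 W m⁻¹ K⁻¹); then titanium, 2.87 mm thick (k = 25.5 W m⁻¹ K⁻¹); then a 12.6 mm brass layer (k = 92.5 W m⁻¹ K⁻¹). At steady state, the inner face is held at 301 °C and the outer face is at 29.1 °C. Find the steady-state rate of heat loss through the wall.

Treat each layer as a resistance in series:
  R_brass = L/(kA) = 0.00297/(119·8.73) = 2.859×10^-6 K/W
  R_calcium silicate = L/(kA) = 0.102/(0.0607·8.73) = 0.1925 K/W
  R_titanium = L/(kA) = 0.00287/(25.5·8.73) = 1.289×10^-5 K/W
  R_brass = L/(kA) = 0.0126/(92.5·8.73) = 1.560×10^-5 K/W
ΣR = 2.859×10^-6 + 0.1925 + 1.289×10^-5 + 1.560×10^-5 = 0.1925 K/W
Q = ΔT/ΣR = (301 °C − 29.1 °C)/0.1925 = 1410 W

Q = 1410 W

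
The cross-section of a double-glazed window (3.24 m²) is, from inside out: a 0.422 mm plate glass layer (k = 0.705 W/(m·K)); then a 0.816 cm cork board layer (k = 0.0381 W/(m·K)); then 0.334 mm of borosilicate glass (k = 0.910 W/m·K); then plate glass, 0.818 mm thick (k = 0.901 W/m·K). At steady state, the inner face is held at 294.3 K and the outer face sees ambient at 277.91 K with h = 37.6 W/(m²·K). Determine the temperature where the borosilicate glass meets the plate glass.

T = 279.77 K

Resistance network (inner→outer):
  R_plate glass = L/(kA) = 4.22×10^-4/(0.705·3.24) = 1.847×10^-4 K/W
  R_cork board = L/(kA) = 0.00816/(0.0381·3.24) = 0.06610 K/W
  R_borosilicate glass = L/(kA) = 3.34×10^-4/(0.910·3.24) = 1.133×10^-4 K/W
  R_plate glass = L/(kA) = 8.18×10^-4/(0.901·3.24) = 2.802×10^-4 K/W
  R_conv,out = 1/(hA) = 1/(37.6·3.24) = 0.008209 K/W
ΣR = 1.847×10^-4 + 0.06610 + 1.133×10^-4 + 2.802×10^-4 + 0.008209 = 0.07489 K/W
Q = ΔT/ΣR = (294.3 K − 277.91 K)/0.07489 = 218.9 W
From the inner boundary to the borosilicate glass/plate glass interface, ΣR_partial = 0.06640 K/W.
T_interface = T_in − Q·ΣR_partial = 294.3 K − (218.9)(0.06640) = 279.77 K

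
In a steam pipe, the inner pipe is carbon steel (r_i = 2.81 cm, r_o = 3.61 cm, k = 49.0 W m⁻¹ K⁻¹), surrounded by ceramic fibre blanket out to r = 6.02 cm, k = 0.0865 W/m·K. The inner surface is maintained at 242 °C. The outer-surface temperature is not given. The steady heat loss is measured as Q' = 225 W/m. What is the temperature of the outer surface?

Series resistances:
  R'_carbon steel = ln(0.0361/0.0281)/(2πk) = 0.2505/(2π·49.0) = 8.137×10^-4 m·K/W
  R'_ceramic fibre blanket = ln(0.0602/0.0361)/(2πk) = 0.5114/(2π·0.0865) = 0.9409 m·K/W
ΣR = 0.9417 m·K/W
ΔT = Q'·ΣR = 225 × 0.9417 = 211.9 K
Heat flows outward, so T_out = T_in − ΔT = 242 − 211.9 = 30.1 °C

T_out = 30.1 °C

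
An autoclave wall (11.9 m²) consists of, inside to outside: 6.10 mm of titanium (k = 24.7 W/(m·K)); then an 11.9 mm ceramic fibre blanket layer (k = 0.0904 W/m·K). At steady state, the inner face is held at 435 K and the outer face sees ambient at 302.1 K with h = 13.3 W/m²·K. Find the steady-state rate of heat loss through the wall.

Resistance network (inner→outer):
  R_titanium = L/(kA) = 0.00610/(24.7·11.9) = 2.075×10^-5 K/W
  R_ceramic fibre blanket = L/(kA) = 0.0119/(0.0904·11.9) = 0.01106 K/W
  R_conv,out = 1/(hA) = 1/(13.3·11.9) = 0.006318 K/W
ΣR = 2.075×10^-5 + 0.01106 + 0.006318 = 0.01740 K/W
Q = ΔT/ΣR = (435 K − 302.1 K)/0.01740 = 7640 W

Q = 7.64 kW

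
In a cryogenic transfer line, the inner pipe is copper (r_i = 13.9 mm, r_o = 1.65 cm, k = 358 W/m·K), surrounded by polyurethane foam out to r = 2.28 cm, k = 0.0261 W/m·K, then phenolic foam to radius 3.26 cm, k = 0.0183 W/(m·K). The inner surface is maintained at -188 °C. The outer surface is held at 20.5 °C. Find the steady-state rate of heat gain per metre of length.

Resistance network (inner→outer):
  R'_copper = ln(0.0165/0.0139)/(2πk) = 0.1715/(2π·358) = 7.623×10^-5 m·K/W
  R'_polyurethane foam = ln(0.0228/0.0165)/(2πk) = 0.3234/(2π·0.0261) = 1.972 m·K/W
  R'_phenolic foam = ln(0.0326/0.0228)/(2πk) = 0.3576/(2π·0.0183) = 3.110 m·K/W
ΣR = 7.623×10^-5 + 1.972 + 3.110 = 5.082 m·K/W
Q' = ΔT/ΣR = (-188 °C − 20.5 °C)/5.082 = -41.0 W/m
(Negative Q' ⇒ heat flows inward; heat gain = 41.0 W/m.)

Q' = 41.0 W/m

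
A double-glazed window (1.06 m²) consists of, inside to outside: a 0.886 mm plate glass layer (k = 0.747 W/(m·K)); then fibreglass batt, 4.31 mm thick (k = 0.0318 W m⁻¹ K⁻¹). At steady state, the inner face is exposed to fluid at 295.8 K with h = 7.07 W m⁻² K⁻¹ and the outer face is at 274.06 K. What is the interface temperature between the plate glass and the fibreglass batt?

T = 284.7 K

Resistance network (inner→outer):
  R_conv,in = 1/(hA) = 1/(7.07·1.06) = 0.1334 K/W
  R_plate glass = L/(kA) = 8.86×10^-4/(0.747·1.06) = 0.001119 K/W
  R_fibreglass batt = L/(kA) = 0.00431/(0.0318·1.06) = 0.1279 K/W
ΣR = 0.1334 + 0.001119 + 0.1279 = 0.2624 K/W
Q = ΔT/ΣR = (295.8 K − 274.06 K)/0.2624 = 82.85 W
From the inner boundary to the plate glass/fibreglass batt interface, ΣR_partial = 0.1345 K/W.
T_interface = T_in − Q·ΣR_partial = 295.8 K − (82.85)(0.1345) = 284.7 K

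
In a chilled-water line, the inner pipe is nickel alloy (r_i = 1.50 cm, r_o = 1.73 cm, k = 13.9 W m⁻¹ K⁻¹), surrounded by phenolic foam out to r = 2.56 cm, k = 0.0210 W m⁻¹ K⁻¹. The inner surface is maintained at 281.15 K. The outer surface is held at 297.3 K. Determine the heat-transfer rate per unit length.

Q' = 5.43 W/m

Treat each layer as a resistance in series:
  R'_nickel alloy = ln(0.0173/0.0150)/(2πk) = 0.1427/(2π·13.9) = 0.001633 m·K/W
  R'_phenolic foam = ln(0.0256/0.0173)/(2πk) = 0.3919/(2π·0.0210) = 2.970 m·K/W
ΣR = 0.001633 + 2.970 = 2.972 m·K/W
Q' = ΔT/ΣR = (281.15 K − 297.3 K)/2.972 = -5.43 W/m
(Negative Q' ⇒ heat flows inward; heat gain = 5.43 W/m.)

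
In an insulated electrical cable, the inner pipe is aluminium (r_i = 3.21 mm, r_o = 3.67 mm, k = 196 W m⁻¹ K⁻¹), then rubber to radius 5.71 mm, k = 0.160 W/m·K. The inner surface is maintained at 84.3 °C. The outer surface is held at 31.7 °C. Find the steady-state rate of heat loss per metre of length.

Q' = 120 W/m

Resistance network (inner→outer):
  R'_aluminium = ln(0.00367/0.00321)/(2πk) = 0.1339/(2π·196) = 1.087×10^-4 m·K/W
  R'_rubber = ln(0.00571/0.00367)/(2πk) = 0.4420/(2π·0.160) = 0.4397 m·K/W
ΣR = 1.087×10^-4 + 0.4397 = 0.4398 m·K/W
Q' = ΔT/ΣR = (84.3 °C − 31.7 °C)/0.4398 = 120 W/m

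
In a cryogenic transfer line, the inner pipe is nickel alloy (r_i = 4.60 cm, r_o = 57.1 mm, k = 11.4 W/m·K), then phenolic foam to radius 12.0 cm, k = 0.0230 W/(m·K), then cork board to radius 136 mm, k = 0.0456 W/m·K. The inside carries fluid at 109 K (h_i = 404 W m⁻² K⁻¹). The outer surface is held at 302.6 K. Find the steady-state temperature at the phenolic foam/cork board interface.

Series thermal resistances, inner to outer:
  R'_conv,in = 1/(2πr h) = 1/(2π·0.0460·404) = 0.008564 m·K/W
  R'_nickel alloy = ln(0.0571/0.0460)/(2πk) = 0.2162/(2π·11.4) = 0.003018 m·K/W
  R'_phenolic foam = ln(0.120/0.0571)/(2πk) = 0.7427/(2π·0.0230) = 5.139 m·K/W
  R'_cork board = ln(0.136/0.120)/(2πk) = 0.1252/(2π·0.0456) = 0.4368 m·K/W
ΣR = 0.008564 + 0.003018 + 5.139 + 0.4368 = 5.587 m·K/W
Q' = ΔT/ΣR = (109 K − 302.6 K)/5.587 = -34.65 W/m
From the inner boundary to the phenolic foam/cork board interface, ΣR_partial = 5.151 m·K/W.
T_interface = T_in − Q'·ΣR_partial = 109 K − (-34.65)(5.151) = 287.5 K

T = 287.5 K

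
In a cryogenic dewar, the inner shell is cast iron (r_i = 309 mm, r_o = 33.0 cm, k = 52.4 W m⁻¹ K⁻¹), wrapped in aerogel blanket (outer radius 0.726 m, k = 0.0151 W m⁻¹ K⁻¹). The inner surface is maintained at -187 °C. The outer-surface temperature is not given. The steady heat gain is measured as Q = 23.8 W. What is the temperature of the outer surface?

Series resistances:
  R_cast iron = (1/0.309 − 1/0.330)/(4πk) = 0.2059/(4π·52.4) = 3.128×10^-4 K/W
  R_aerogel blanket = (1/0.330 − 1/0.726)/(4πk) = 1.653/(4π·0.0151) = 8.711 K/W
ΣR = 8.711 K/W
ΔT = Q·ΣR = 23.8 × 8.711 = 207.3 K
Heat flows inward, so T_out = T_in + ΔT = -187 + 207.3 = 20.3 °C

T_out = 20.3 °C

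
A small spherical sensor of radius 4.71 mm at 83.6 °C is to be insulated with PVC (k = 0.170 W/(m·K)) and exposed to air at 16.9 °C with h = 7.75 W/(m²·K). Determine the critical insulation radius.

r_cr = 4.39 cm

For a sphere, r_cr = 2k_ins/h = 2·0.170/7.75 = 0.0439 m = 4.39 cm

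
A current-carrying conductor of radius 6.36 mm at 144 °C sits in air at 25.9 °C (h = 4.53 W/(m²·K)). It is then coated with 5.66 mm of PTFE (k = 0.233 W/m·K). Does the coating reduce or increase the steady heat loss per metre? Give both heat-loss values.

Critical radius for a cylinder: r_cr = k/h = 0.0514 m = 5.14 cm.
Outer radius after coating: r₂ = 0.00636 + 0.00566 = 0.01202 m.
Since r₁ < r_cr and r₂ ≤ r_cr, the coating moves toward the maximum at r_cr — heat loss rises.
Bare: R = 1/(2πr₁h) = 5.524 m·K/W; Q = 118.1/5.524 = 21.4 W/m.
Coated: R = R_cond + R_conv = 3.358 m·K/W; Q = 118.1/3.358 = 35.2 W/m.

increases: 21.4 → 35.2 W/m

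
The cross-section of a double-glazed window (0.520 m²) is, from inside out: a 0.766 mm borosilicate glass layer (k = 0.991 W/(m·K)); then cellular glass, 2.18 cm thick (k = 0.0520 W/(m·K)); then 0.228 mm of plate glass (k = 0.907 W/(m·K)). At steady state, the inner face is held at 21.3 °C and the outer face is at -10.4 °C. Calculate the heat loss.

Resistance network (inner→outer):
  R_borosilicate glass = L/(kA) = 7.66×10^-4/(0.991·0.520) = 0.001486 K/W
  R_cellular glass = L/(kA) = 0.0218/(0.0520·0.520) = 0.8062 K/W
  R_plate glass = L/(kA) = 2.28×10^-4/(0.907·0.520) = 4.834×10^-4 K/W
ΣR = 0.001486 + 0.8062 + 4.834×10^-4 = 0.8082 K/W
Q = ΔT/ΣR = (21.3 °C − -10.4 °C)/0.8082 = 39.2 W

Q = 39.2 W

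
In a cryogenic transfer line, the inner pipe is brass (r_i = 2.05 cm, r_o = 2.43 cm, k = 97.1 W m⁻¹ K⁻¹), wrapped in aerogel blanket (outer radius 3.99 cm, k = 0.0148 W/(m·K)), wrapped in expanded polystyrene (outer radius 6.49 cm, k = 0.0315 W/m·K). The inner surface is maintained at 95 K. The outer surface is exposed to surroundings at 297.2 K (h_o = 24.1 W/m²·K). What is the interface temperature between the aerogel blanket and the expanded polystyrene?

T = 231.6 K

Resistance network (inner→outer):
  R'_brass = ln(0.0243/0.0205)/(2πk) = 0.1701/(2π·97.1) = 2.787×10^-4 m·K/W
  R'_aerogel blanket = ln(0.0399/0.0243)/(2πk) = 0.4959/(2π·0.0148) = 5.333 m·K/W
  R'_expanded polystyrene = ln(0.0649/0.0399)/(2πk) = 0.4865/(2π·0.0315) = 2.458 m·K/W
  R'_conv,out = 1/(2πr h) = 1/(2π·0.0649·24.1) = 0.1018 m·K/W
ΣR = 2.787×10^-4 + 5.333 + 2.458 + 0.1018 = 7.893 m·K/W
Q' = ΔT/ΣR = (95 K − 297.2 K)/7.893 = -25.62 W/m
From the inner boundary to the aerogel blanket/expanded polystyrene interface, ΣR_partial = 5.333 m·K/W.
T_interface = T_in − Q'·ΣR_partial = 95 K − (-25.62)(5.333) = 231.6 K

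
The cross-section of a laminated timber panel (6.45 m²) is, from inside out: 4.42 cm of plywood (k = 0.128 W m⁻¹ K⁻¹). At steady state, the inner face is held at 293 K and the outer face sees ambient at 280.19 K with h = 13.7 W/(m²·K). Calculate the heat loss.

Resistance network (inner→outer):
  R_plywood = L/(kA) = 0.0442/(0.128·6.45) = 0.05354 K/W
  R_conv,out = 1/(hA) = 1/(13.7·6.45) = 0.01132 K/W
ΣR = 0.05354 + 0.01132 = 0.06486 K/W
Q = ΔT/ΣR = (293 K − 280.19 K)/0.06486 = 198 W

Q = 198 W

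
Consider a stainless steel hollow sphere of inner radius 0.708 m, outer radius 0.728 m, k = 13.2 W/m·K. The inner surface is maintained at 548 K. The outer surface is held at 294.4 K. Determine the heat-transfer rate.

Q = 4πk·ΔT/(1/r₁ − 1/r₂) = 4π × 13.2 × 253.6 / (1/0.708 − 1/0.728) = 1.08×10^6 W

Q = 1080 kW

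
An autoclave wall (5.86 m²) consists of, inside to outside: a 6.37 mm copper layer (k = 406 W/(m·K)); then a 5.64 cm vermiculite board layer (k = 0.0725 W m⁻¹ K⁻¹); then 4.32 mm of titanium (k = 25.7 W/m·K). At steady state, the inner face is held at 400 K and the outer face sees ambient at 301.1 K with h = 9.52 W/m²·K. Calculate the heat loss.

Resistance network (inner→outer):
  R_copper = L/(kA) = 0.00637/(406·5.86) = 2.677×10^-6 K/W
  R_vermiculite board = L/(kA) = 0.0564/(0.0725·5.86) = 0.1328 K/W
  R_titanium = L/(kA) = 0.00432/(25.7·5.86) = 2.868×10^-5 K/W
  R_conv,out = 1/(hA) = 1/(9.52·5.86) = 0.01793 K/W
ΣR = 2.677×10^-6 + 0.1328 + 2.868×10^-5 + 0.01793 = 0.1508 K/W
Q = ΔT/ΣR = (400 K − 301.1 K)/0.1508 = 656 W

Q = 656 W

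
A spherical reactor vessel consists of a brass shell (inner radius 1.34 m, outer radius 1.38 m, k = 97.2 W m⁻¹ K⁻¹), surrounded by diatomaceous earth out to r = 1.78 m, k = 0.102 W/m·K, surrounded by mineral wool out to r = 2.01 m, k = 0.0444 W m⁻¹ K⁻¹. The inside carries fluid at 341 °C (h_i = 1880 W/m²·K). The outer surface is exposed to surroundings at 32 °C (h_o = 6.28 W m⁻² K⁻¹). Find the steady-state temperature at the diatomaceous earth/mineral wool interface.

T = 181 °C

Treat each layer as a resistance in series:
  R_conv,in = 1/(4πr²h) = 1/(4π·1.34²·1880) = 2.357×10^-5 K/W
  R_brass = (1/1.34 − 1/1.38)/(4πk) = 0.02163/(4π·97.2) = 1.771×10^-5 K/W
  R_diatomaceous earth = (1/1.38 − 1/1.78)/(4πk) = 0.1628/(4π·0.102) = 0.1270 K/W
  R_mineral wool = (1/1.78 − 1/2.01)/(4πk) = 0.06429/(4π·0.0444) = 0.1152 K/W
  R_conv,out = 1/(4πr²h) = 1/(4π·2.01²·6.28) = 0.003136 K/W
ΣR = 2.357×10^-5 + 1.771×10^-5 + 0.1270 + 0.1152 + 0.003136 = 0.2454 K/W
Q = ΔT/ΣR = (341 °C − 32 °C)/0.2454 = 1259 W
From the inner boundary to the diatomaceous earth/mineral wool interface, ΣR_partial = 0.1270 K/W.
T_interface = T_in − Q·ΣR_partial = 341 °C − (1259)(0.1270) = 181 °C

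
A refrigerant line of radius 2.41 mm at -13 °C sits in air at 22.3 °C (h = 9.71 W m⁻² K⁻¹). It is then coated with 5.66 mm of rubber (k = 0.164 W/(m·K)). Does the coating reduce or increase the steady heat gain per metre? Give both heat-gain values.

Critical radius for a cylinder: r_cr = k/h = 0.0169 m = 1.69 cm.
Outer radius after coating: r₂ = 0.00241 + 0.00566 = 0.00807 m.
Since r₁ < r_cr and r₂ ≤ r_cr, the coating moves toward the maximum at r_cr — heat gain rises.
Bare: R = 1/(2πr₁h) = 6.801 m·K/W; Q = 35.3/6.801 = 5.19 W/m.
Coated: R = R_cond + R_conv = 3.204 m·K/W; Q = 35.3/3.204 = 11.0 W/m.

increases: 5.19 → 11.0 W/m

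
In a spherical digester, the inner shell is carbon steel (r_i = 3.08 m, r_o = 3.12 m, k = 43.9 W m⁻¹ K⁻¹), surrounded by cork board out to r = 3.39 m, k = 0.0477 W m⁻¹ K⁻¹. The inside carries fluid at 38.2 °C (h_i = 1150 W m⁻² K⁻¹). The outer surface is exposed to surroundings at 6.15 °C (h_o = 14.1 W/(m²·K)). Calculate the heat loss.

Resistance network (inner→outer):
  R_conv,in = 1/(4πr²h) = 1/(4π·3.08²·1150) = 7.294×10^-6 K/W
  R_carbon steel = (1/3.08 − 1/3.12)/(4πk) = 0.004163/(4π·43.9) = 7.545×10^-6 K/W
  R_cork board = (1/3.12 − 1/3.39)/(4πk) = 0.02553/(4π·0.0477) = 0.04259 K/W
  R_conv,out = 1/(4πr²h) = 1/(4π·3.39²·14.1) = 4.911×10^-4 K/W
ΣR = 7.294×10^-6 + 7.545×10^-6 + 0.04259 + 4.911×10^-4 = 0.04310 K/W
Q = ΔT/ΣR = (38.2 °C − 6.15 °C)/0.04310 = 744 W

Q = 744 W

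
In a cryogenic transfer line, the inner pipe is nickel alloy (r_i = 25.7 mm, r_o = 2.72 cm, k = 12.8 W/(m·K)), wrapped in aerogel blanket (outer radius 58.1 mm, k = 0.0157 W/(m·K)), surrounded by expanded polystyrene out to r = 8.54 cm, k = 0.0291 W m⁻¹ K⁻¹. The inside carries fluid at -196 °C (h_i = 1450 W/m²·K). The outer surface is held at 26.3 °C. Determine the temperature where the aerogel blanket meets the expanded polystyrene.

Resistance network (inner→outer):
  R'_conv,in = 1/(2πr h) = 1/(2π·0.0257·1450) = 0.004271 m·K/W
  R'_nickel alloy = ln(0.0272/0.0257)/(2πk) = 0.05673/(2π·12.8) = 7.053×10^-4 m·K/W
  R'_aerogel blanket = ln(0.0581/0.0272)/(2πk) = 0.7589/(2π·0.0157) = 7.694 m·K/W
  R'_expanded polystyrene = ln(0.0854/0.0581)/(2πk) = 0.3852/(2π·0.0291) = 2.107 m·K/W
ΣR = 0.004271 + 7.053×10^-4 + 7.694 + 2.107 = 9.806 m·K/W
Q' = ΔT/ΣR = (-196 °C − 26.3 °C)/9.806 = -22.67 W/m
From the inner boundary to the aerogel blanket/expanded polystyrene interface, ΣR_partial = 7.699 m·K/W.
T_interface = T_in − Q'·ΣR_partial = -196 °C − (-22.67)(7.699) = -21.5 °C

T = -21.5 °C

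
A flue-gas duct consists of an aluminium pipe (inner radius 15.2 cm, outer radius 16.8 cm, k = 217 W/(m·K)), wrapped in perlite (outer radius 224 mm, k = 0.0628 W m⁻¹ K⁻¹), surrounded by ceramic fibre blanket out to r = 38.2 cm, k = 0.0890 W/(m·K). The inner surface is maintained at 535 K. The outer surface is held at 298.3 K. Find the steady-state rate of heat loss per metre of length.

Treat each layer as a resistance in series:
  R'_aluminium = ln(0.168/0.152)/(2πk) = 0.1001/(2π·217) = 7.340×10^-5 m·K/W
  R'_perlite = ln(0.224/0.168)/(2πk) = 0.2877/(2π·0.0628) = 0.7291 m·K/W
  R'_ceramic fibre blanket = ln(0.382/0.224)/(2πk) = 0.5338/(2π·0.0890) = 0.9545 m·K/W
ΣR = 7.340×10^-5 + 0.7291 + 0.9545 = 1.684 m·K/W
Q' = ΔT/ΣR = (535 K − 298.3 K)/1.684 = 141 W/m

Q' = 141 W/m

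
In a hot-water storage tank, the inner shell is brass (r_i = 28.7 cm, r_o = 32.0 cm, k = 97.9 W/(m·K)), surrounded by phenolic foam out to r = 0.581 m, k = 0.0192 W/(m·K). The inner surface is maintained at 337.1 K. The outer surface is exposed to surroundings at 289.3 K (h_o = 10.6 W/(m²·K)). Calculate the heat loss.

Q = 8.18 W

Treat each layer as a resistance in series:
  R_brass = (1/0.287 − 1/0.320)/(4πk) = 0.3593/(4π·97.9) = 2.921×10^-4 K/W
  R_phenolic foam = (1/0.320 − 1/0.581)/(4πk) = 1.404/(4π·0.0192) = 5.818 K/W
  R_conv,out = 1/(4πr²h) = 1/(4π·0.581²·10.6) = 0.02224 K/W
ΣR = 2.921×10^-4 + 5.818 + 0.02224 = 5.841 K/W
Q = ΔT/ΣR = (337.1 K − 289.3 K)/5.841 = 8.18 W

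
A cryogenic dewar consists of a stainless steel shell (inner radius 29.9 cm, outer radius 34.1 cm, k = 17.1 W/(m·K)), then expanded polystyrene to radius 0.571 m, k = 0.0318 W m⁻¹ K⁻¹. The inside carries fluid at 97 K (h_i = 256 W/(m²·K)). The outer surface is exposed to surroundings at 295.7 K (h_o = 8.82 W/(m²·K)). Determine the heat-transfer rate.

Series thermal resistances, inner to outer:
  R_conv,in = 1/(4πr²h) = 1/(4π·0.299²·256) = 0.003477 K/W
  R_stainless steel = (1/0.299 − 1/0.341)/(4πk) = 0.4119/(4π·17.1) = 0.001917 K/W
  R_expanded polystyrene = (1/0.341 − 1/0.571)/(4πk) = 1.181/(4π·0.0318) = 2.956 K/W
  R_conv,out = 1/(4πr²h) = 1/(4π·0.571²·8.82) = 0.02767 K/W
ΣR = 0.003477 + 0.001917 + 2.956 + 0.02767 = 2.989 K/W
Q = ΔT/ΣR = (97 K − 295.7 K)/2.989 = -66.5 W
(Negative Q ⇒ heat flows inward; heat gain = 66.5 W.)

Q = 66.5 W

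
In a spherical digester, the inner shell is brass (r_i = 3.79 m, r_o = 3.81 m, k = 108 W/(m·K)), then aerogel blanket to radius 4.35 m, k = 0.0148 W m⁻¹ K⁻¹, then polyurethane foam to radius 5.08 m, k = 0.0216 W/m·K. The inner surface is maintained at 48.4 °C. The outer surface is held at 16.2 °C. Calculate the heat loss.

Q = 108 W

Treat each layer as a resistance in series:
  R_brass = (1/3.79 − 1/3.81)/(4πk) = 0.001385/(4π·108) = 1.021×10^-6 K/W
  R_aerogel blanket = (1/3.81 − 1/4.35)/(4πk) = 0.03258/(4π·0.0148) = 0.1752 K/W
  R_polyurethane foam = (1/4.35 − 1/5.08)/(4πk) = 0.03303/(4π·0.0216) = 0.1217 K/W
ΣR = 1.021×10^-6 + 0.1752 + 0.1217 = 0.2969 K/W
Q = ΔT/ΣR = (48.4 °C − 16.2 °C)/0.2969 = 108 W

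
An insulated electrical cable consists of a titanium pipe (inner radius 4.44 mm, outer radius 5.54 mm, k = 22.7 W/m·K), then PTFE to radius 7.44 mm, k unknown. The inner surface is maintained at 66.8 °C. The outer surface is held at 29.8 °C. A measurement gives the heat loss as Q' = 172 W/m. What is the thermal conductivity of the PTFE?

k = 0.220 W/m·K

ΣR = ΔT/Q' = |66.8 − 29.8|/172 = 0.2151 m·K/W
Known resistances:
  R'_titanium = ln(0.00554/0.00444)/(2πk) = 0.2213/(2π·22.7) = 0.001552 m·K/W
R_PTFE = ΣR − ΣR_known = 0.2151 − 0.001552 = 0.2135 m·K/W
ln(r₂/r₁)/(2πk) = 0.2135 ⇒ k = 0.2949/(2π·0.2135) = 0.220 W/m·K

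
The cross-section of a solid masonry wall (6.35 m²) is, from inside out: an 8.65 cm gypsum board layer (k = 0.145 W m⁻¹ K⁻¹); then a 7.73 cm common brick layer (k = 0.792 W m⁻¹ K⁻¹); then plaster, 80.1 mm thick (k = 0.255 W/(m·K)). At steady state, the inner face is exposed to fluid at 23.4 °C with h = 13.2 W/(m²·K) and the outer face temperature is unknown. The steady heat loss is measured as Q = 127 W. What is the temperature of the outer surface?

T_out = 1.72 °C

Series resistances:
  R_conv,in = 1/(hA) = 1/(13.2·6.35) = 0.01193 K/W
  R_gypsum board = L/(kA) = 0.0865/(0.145·6.35) = 0.09395 K/W
  R_common brick = L/(kA) = 0.0773/(0.792·6.35) = 0.01537 K/W
  R_plaster = L/(kA) = 0.0801/(0.255·6.35) = 0.04947 K/W
ΣR = 0.1707 K/W
ΔT = Q·ΣR = 127 × 0.1707 = 21.68 K
Heat flows outward, so T_out = T_in − ΔT = 23.4 − 21.68 = 1.72 °C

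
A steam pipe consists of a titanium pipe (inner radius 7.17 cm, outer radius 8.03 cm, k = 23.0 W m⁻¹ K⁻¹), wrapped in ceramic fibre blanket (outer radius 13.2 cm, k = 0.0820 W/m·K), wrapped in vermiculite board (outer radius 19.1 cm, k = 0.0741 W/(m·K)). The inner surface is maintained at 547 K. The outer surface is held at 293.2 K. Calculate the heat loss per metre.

Series thermal resistances, inner to outer:
  R'_titanium = ln(0.0803/0.0717)/(2πk) = 0.1133/(2π·23.0) = 7.839×10^-4 m·K/W
  R'_ceramic fibre blanket = ln(0.132/0.0803)/(2πk) = 0.4970/(2π·0.0820) = 0.9647 m·K/W
  R'_vermiculite board = ln(0.191/0.132)/(2πk) = 0.3695/(2π·0.0741) = 0.7936 m·K/W
ΣR = 7.839×10^-4 + 0.9647 + 0.7936 = 1.759 m·K/W
Q' = ΔT/ΣR = (547 K − 293.2 K)/1.759 = 144 W/m

Q' = 144 W/m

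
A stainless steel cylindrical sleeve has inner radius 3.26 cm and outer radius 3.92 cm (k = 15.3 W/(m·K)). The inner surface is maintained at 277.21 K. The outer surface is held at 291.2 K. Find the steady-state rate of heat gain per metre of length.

Q' = 2πk·ΔT/ln(r₂/r₁) = 2π × 15.3 × 13.99 / ln(0.0392/0.0326) = 7290 W/m

Q' = 7.29 kW/m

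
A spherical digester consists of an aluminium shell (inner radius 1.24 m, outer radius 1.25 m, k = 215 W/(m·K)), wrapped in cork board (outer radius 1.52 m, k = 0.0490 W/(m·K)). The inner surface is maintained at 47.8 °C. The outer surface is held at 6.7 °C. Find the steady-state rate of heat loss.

Series thermal resistances, inner to outer:
  R_aluminium = (1/1.24 − 1/1.25)/(4πk) = 0.006452/(4π·215) = 2.388×10^-6 K/W
  R_cork board = (1/1.25 − 1/1.52)/(4πk) = 0.1421/(4π·0.0490) = 0.2308 K/W
ΣR = 2.388×10^-6 + 0.2308 = 0.2308 K/W
Q = ΔT/ΣR = (47.8 °C − 6.7 °C)/0.2308 = 178 W

Q = 178 W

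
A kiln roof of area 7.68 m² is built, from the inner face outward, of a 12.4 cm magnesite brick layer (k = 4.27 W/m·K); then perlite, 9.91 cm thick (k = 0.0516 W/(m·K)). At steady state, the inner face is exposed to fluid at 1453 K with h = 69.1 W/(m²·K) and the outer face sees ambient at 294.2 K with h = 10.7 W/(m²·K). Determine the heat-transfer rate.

Treat each layer as a resistance in series:
  R_conv,in = 1/(hA) = 1/(69.1·7.68) = 0.001884 K/W
  R_magnesite brick = L/(kA) = 0.124/(4.27·7.68) = 0.003781 K/W
  R_perlite = L/(kA) = 0.0991/(0.0516·7.68) = 0.2501 K/W
  R_conv,out = 1/(hA) = 1/(10.7·7.68) = 0.01217 K/W
ΣR = 0.001884 + 0.003781 + 0.2501 + 0.01217 = 0.2679 K/W
Q = ΔT/ΣR = (1453 K − 294.2 K)/0.2679 = 4330 W

Q = 4330 W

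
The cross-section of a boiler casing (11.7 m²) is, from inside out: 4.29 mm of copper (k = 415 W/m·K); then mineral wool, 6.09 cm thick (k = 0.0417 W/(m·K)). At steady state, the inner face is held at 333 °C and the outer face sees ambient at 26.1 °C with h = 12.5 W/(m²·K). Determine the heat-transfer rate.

Q = 2330 W

Treat each layer as a resistance in series:
  R_copper = L/(kA) = 0.00429/(415·11.7) = 8.835×10^-7 K/W
  R_mineral wool = L/(kA) = 0.0609/(0.0417·11.7) = 0.1248 K/W
  R_conv,out = 1/(hA) = 1/(12.5·11.7) = 0.006838 K/W
ΣR = 8.835×10^-7 + 0.1248 + 0.006838 = 0.1316 K/W
Q = ΔT/ΣR = (333 °C − 26.1 °C)/0.1316 = 2330 W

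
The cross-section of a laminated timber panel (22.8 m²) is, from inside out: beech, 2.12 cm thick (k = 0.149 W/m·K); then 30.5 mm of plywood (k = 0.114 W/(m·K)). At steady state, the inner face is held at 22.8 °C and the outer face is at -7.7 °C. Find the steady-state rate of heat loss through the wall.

Q = 1700 W

Resistance network (inner→outer):
  R_beech = L/(kA) = 0.0212/(0.149·22.8) = 0.006240 K/W
  R_plywood = L/(kA) = 0.0305/(0.114·22.8) = 0.01173 K/W
ΣR = 0.006240 + 0.01173 = 0.01797 K/W
Q = ΔT/ΣR = (22.8 °C − -7.7 °C)/0.01797 = 1700 W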